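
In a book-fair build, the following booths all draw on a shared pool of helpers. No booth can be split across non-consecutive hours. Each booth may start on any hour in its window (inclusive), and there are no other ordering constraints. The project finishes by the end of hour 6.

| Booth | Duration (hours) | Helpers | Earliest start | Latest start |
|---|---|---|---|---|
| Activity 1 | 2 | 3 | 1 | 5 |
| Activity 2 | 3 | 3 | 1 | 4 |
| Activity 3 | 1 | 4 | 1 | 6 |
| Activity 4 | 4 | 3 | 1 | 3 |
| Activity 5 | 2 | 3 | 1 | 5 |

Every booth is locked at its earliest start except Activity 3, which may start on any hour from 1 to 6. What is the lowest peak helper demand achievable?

Activity 3@1: h1:16  h2:12  h3:6  h4:3  h5:0  h6:0 → peak 16
Activity 3@2: h1:12  h2:16  h3:6  h4:3  h5:0  h6:0 → peak 16
Activity 3@3: h1:12  h2:12  h3:10  h4:3  h5:0  h6:0 → peak 12
Activity 3@4: h1:12  h2:12  h3:6  h4:7  h5:0  h6:0 → peak 12
Activity 3@5: h1:12  h2:12  h3:6  h4:3  h5:4  h6:0 → peak 12
Activity 3@6: h1:12  h2:12  h3:6  h4:3  h5:0  h6:4 → peak 12
Best is Activity 3@3, peak 12.

12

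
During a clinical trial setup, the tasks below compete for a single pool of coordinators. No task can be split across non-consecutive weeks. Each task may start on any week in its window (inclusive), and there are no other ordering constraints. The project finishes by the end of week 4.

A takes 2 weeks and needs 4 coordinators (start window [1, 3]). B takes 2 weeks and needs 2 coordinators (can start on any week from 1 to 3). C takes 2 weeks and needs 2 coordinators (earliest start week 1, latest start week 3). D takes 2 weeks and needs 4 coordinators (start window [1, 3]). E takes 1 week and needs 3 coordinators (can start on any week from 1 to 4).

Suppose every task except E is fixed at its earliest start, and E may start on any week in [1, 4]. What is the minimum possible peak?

E@1: w1:15  w2:12  w3:0  w4:0 → peak 15
E@2: w1:12  w2:15  w3:0  w4:0 → peak 15
E@3: w1:12  w2:12  w3:3  w4:0 → peak 12
E@4: w1:12  w2:12  w3:0  w4:3 → peak 12
Best is E@3, peak 12.

12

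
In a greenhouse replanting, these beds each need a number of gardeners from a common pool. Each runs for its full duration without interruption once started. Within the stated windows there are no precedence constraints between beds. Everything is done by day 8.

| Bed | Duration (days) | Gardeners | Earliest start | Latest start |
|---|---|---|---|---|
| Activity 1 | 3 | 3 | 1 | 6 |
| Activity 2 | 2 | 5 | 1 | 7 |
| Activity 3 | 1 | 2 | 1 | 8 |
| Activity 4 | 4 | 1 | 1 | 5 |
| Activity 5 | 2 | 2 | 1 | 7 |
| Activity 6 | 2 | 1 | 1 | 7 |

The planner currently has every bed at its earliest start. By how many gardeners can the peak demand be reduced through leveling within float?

Early-start peak: d1:14  d2:12  d3:4  d4:1  d5:0  d6:0  d7:0  d8:0 ⇒ 14.
Leveled (Activity 1@1, Activity 2@5, Activity 3@4, Activity 4@1, Activity 5@7, Activity 6@1): d1:5  d2:5  d3:4  d4:3  d5:5  d6:5  d7:2  d8:2 ⇒ 5.
Reduction 14 − 5 = 9.

9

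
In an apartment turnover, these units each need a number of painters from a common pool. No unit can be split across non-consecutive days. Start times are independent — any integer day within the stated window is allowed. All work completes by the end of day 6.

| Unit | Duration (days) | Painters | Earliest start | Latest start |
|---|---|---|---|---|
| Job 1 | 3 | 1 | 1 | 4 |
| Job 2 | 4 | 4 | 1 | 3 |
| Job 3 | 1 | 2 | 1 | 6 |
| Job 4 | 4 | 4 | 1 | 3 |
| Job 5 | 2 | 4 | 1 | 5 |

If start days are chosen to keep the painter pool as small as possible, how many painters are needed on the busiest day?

9

Early-start (Job 1@1, Job 2@1, Job 3@1, Job 4@1, Job 5@1) gives peak 15: d1:15  d2:13  d3:9  d4:8  d5:0  d6:0.
Shift Job 4→2, Job 5→5.
Schedule Job 1@1, Job 2@1, Job 3@1, Job 4@2, Job 5@5: d1:7  d2:9  d3:9  d4:8  d5:8  d6:4 — peak 9.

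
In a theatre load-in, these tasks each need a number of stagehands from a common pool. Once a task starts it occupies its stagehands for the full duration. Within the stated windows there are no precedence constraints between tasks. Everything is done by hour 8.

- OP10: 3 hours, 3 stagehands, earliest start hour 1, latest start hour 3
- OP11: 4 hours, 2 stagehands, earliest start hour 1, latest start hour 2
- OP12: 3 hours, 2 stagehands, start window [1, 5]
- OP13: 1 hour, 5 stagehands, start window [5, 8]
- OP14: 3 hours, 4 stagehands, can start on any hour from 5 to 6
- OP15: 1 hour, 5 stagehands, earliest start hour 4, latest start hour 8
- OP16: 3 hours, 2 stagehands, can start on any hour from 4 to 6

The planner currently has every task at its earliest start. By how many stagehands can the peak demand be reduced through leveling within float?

Early-start peak: h1:7  h2:7  h3:7  h4:9  h5:11  h6:6  h7:4  h8:0 ⇒ 11.
Leveled (OP10@1, OP11@1, OP12@1, OP13@5, OP14@6, OP15@4, OP16@5): h1:7  h2:7  h3:7  h4:7  h5:7  h6:6  h7:6  h8:4 ⇒ 7.
Reduction 11 − 7 = 4.

4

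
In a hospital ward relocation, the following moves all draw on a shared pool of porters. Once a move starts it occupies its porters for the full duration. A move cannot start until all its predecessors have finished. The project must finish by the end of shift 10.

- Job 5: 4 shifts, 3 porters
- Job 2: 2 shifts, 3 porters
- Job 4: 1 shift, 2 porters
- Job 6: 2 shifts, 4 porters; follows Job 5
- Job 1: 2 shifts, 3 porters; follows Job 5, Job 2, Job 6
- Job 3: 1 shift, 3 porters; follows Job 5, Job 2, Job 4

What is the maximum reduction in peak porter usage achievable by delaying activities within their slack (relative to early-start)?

Early-start peak: s1:8  s2:6  s3:3  s4:3  s5:7  s6:4  s7:3  s8:3  s9:0  s10:0 ⇒ 8.
Leveled (Job 5@1, Job 2@1, Job 4@3, Job 6@5, Job 1@7, Job 3@7): s1:6  s2:6  s3:5  s4:3  s5:4  s6:4  s7:6  s8:3  s9:0  s10:0 ⇒ 6.
Reduction 8 − 6 = 2.

2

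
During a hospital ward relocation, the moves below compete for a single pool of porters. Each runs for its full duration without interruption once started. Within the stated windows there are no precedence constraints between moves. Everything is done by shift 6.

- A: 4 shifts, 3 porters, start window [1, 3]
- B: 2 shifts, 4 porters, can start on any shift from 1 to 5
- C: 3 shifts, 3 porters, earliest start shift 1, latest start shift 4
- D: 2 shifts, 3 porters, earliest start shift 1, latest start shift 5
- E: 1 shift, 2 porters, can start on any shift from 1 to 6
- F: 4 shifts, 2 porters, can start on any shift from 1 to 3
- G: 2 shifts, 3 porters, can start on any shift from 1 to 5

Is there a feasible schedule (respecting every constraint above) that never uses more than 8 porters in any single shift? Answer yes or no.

Total porter-shifts = 51; over 6 shifts the average is 51/6 > 8, so some shift must exceed 8.

no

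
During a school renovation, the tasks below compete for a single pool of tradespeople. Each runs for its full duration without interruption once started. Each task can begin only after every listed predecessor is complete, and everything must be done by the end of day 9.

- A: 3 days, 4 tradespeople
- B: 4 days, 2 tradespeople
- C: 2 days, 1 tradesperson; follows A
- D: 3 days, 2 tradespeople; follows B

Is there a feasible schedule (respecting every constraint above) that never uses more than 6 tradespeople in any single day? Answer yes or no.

yes

Schedule A@1, B@1, C@4, D@5: d1:6  d2:6  d3:6  d4:3  d5:3  d6:2  d7:2  d8:0  d9:0 — peak 6 ≤ 6.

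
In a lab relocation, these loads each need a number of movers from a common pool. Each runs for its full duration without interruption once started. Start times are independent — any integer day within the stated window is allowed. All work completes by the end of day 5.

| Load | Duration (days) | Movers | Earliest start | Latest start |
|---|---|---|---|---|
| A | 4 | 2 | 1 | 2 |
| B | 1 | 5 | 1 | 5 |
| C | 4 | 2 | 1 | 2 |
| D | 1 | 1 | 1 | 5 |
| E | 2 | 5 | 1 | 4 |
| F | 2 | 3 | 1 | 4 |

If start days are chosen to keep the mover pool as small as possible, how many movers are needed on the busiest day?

Early-start (A@1, B@1, C@1, D@1, E@1, F@1) gives peak 18: d1:18  d2:12  d3:4  d4:4  d5:0.
Shift D→2, E→4, F→2.
Schedule A@1, B@1, C@1, D@2, E@4, F@2: d1:9  d2:8  d3:7  d4:9  d5:5 — peak 9.

9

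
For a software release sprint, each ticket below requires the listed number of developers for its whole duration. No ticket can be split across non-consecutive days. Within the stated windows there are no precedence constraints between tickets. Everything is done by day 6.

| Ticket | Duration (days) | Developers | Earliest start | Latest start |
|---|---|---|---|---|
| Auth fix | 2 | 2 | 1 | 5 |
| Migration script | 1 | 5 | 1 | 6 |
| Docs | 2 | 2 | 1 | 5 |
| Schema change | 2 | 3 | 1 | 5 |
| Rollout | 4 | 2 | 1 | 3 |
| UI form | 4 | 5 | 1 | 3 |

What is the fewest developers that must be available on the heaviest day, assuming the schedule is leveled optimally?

Early-start (Auth fix@1, Migration script@1, Docs@1, Schema change@1, Rollout@1, UI form@1) gives peak 19: d1:19  d2:14  d3:7  d4:7  d5:0  d6:0.
Shift Docs→2, Schema change→5, UI form→3.
Schedule Auth fix@1, Migration script@1, Docs@2, Schema change@5, Rollout@1, UI form@3: d1:9  d2:6  d3:9  d4:7  d5:8  d6:8 — peak 9.

9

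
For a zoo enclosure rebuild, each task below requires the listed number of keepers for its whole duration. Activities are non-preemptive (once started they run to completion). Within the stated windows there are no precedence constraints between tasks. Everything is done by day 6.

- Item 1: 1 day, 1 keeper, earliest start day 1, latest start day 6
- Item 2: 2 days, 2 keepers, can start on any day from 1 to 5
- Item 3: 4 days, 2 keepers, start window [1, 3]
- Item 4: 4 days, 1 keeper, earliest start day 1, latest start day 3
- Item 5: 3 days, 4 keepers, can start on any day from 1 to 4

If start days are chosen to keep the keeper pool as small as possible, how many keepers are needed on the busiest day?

7

Early-start (Item 1@1, Item 2@1, Item 3@1, Item 4@1, Item 5@1) gives peak 10: d1:10  d2:9  d3:7  d4:3  d5:0  d6:0.
Shift Item 5→3.
Schedule Item 1@1, Item 2@1, Item 3@1, Item 4@1, Item 5@3: d1:6  d2:5  d3:7  d4:7  d5:4  d6:0 — peak 7.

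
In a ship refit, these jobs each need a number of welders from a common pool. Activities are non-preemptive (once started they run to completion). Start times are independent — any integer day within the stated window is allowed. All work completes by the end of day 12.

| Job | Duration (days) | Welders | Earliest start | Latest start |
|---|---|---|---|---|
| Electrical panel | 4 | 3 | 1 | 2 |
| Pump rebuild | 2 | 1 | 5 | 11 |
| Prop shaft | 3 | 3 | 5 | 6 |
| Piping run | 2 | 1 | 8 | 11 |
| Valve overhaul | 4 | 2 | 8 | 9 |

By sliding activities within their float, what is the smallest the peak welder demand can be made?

3

Early-start (Electrical panel@1, Pump rebuild@5, Prop shaft@5, Piping run@8, Valve overhaul@8) gives peak 4: d1:3  d2:3  d3:3  d4:3  d5:4  d6:4  d7:3  d8:3  d9:3  d10:2  d11:2  d12:0.
Shift Pump rebuild→8, Piping run→10.
Schedule Electrical panel@1, Pump rebuild@8, Prop shaft@5, Piping run@10, Valve overhaul@8: d1:3  d2:3  d3:3  d4:3  d5:3  d6:3  d7:3  d8:3  d9:3  d10:3  d11:3  d12:0 — peak 3.
Total welder-days = 33 over 12 days ⇒ peak ≥ ⌈33/12⌉ = 3, so 3 is optimal.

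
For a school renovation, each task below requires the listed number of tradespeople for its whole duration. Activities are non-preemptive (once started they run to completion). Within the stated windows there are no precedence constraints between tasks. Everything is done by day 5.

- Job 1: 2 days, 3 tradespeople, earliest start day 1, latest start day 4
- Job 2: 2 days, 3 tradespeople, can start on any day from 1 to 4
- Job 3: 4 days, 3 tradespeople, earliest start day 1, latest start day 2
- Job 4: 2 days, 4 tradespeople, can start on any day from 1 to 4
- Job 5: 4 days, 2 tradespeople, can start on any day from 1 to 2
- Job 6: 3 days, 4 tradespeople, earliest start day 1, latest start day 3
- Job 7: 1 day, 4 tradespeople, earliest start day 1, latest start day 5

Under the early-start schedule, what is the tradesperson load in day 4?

At early start, day 4 has: Job 3, Job 5.
Demand: 3 + 2 = 5.

5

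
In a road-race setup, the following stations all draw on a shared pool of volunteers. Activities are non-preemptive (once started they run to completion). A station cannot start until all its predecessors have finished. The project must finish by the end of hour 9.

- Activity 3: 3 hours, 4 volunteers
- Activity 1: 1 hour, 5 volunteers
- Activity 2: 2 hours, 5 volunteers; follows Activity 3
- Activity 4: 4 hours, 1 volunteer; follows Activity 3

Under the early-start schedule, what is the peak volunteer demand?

9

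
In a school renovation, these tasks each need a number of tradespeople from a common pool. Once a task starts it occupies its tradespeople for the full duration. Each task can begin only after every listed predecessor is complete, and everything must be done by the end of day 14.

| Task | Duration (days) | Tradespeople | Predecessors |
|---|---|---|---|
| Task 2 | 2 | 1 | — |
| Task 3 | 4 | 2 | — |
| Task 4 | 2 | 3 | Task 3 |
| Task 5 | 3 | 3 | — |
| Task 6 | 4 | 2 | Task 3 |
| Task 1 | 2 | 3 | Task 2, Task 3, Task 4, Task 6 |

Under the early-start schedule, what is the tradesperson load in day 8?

At early start, day 8 has: Task 6.
Demand: 2 = 2.

2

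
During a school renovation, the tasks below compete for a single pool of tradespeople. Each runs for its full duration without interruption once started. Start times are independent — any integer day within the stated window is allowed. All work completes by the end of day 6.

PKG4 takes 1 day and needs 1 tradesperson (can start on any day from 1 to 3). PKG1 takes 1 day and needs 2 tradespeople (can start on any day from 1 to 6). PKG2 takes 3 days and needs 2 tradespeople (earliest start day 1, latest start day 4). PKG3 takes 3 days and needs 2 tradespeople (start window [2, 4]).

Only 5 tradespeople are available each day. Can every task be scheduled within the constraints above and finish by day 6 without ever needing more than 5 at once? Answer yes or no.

yes

Schedule PKG4@1, PKG1@1, PKG2@2, PKG3@2: d1:3  d2:4  d3:4  d4:4  d5:0  d6:0 — peak 4 ≤ 5.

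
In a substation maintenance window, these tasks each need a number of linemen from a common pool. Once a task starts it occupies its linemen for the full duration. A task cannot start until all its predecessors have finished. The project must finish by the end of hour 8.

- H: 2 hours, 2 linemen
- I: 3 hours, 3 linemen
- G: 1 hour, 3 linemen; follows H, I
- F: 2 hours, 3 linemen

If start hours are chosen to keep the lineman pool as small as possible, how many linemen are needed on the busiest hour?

Early-start (H@1, I@1, G@4, F@1) gives peak 8: h1:8  h2:8  h3:3  h4:3  h5:0  h6:0  h7:0  h8:0.
Shift I→3, G→6, F→7.
Schedule H@1, I@3, G@6, F@7: h1:2  h2:2  h3:3  h4:3  h5:3  h6:3  h7:3  h8:3 — peak 3.
Total lineman-hours = 22 over 8 hours ⇒ peak ≥ ⌈22/8⌉ = 3, so 3 is optimal.

3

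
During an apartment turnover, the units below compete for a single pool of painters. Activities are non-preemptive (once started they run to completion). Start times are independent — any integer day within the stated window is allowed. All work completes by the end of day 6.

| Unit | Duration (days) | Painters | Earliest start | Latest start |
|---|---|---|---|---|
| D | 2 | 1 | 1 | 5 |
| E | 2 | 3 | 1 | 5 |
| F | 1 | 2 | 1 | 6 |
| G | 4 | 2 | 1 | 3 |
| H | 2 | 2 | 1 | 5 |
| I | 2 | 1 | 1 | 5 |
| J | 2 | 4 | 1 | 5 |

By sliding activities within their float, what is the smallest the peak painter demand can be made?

Early-start (D@1, E@1, F@1, G@1, H@1, I@1, J@1) gives peak 15: d1:15  d2:13  d3:2  d4:2  d5:0  d6:0.
Shift G→2, H→3, I→3, J→5.
Schedule D@1, E@1, F@1, G@2, H@3, I@3, J@5: d1:6  d2:6  d3:5  d4:5  d5:6  d6:4 — peak 6.
Total painter-days = 32 over 6 days ⇒ peak ≥ ⌈32/6⌉ = 6, so 6 is optimal.

6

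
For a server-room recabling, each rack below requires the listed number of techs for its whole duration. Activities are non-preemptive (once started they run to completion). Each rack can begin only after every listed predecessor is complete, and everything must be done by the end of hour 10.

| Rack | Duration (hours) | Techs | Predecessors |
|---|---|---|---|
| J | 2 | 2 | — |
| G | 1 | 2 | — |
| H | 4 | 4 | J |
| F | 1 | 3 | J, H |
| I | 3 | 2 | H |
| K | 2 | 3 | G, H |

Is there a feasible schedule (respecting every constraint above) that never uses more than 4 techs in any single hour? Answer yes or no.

no

The minimum achievable peak is 5; 4 < 5, so no feasible schedule stays within the cap.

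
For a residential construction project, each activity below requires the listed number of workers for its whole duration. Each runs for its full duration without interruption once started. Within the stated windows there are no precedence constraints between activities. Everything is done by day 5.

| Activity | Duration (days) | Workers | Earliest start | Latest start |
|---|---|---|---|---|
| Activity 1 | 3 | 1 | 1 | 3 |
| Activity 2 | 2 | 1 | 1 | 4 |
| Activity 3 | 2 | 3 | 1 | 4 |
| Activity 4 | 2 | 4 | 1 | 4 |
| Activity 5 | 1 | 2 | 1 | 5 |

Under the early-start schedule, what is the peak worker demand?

11

Early-start schedule: Activity 1@1, Activity 2@1, Activity 3@1, Activity 4@1, Activity 5@1.
Load per day: day 1: 11, day 2: 9, day 3: 1, day 4: 0, day 5: 0.
Peak is 11.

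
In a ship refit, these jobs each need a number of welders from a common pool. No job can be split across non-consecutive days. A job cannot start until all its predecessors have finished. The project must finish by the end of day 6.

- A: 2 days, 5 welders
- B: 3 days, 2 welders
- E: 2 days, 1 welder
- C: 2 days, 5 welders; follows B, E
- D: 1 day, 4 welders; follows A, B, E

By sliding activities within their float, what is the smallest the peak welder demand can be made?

8

Early-start (A@1, B@1, E@1, C@4, D@4) gives peak 9: d1:8  d2:8  d3:2  d4:9  d5:5  d6:0.
Shift D→6.
Schedule A@1, B@1, E@1, C@4, D@6: d1:8  d2:8  d3:2  d4:5  d5:5  d6:4 — peak 8.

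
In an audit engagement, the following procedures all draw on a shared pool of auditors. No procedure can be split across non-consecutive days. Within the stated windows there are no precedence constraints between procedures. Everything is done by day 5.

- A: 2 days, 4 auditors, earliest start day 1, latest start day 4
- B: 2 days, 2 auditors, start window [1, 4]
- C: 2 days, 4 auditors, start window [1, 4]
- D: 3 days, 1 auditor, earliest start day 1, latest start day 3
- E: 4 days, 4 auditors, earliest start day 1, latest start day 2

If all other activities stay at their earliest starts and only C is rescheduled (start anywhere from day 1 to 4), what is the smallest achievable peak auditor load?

C@1: d1:15  d2:15  d3:5  d4:4  d5:0 → peak 15
C@2: d1:11  d2:15  d3:9  d4:4  d5:0 → peak 15
C@3: d1:11  d2:11  d3:9  d4:8  d5:0 → peak 11
C@4: d1:11  d2:11  d3:5  d4:8  d5:4 → peak 11
Best is C@3, peak 11.

11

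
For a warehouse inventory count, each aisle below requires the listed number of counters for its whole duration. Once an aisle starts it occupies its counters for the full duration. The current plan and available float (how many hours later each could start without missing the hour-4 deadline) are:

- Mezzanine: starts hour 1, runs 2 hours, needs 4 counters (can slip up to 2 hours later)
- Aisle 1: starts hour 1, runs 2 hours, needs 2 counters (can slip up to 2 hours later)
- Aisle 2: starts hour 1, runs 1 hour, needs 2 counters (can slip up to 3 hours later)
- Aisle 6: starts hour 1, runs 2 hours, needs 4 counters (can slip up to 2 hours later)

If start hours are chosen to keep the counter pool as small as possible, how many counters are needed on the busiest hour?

Early-start (Mezzanine@1, Aisle 1@1, Aisle 2@1, Aisle 6@1) gives peak 12: h1:12  h2:10  h3:0  h4:0.
Shift Aisle 2→3, Aisle 6→3.
Schedule Mezzanine@1, Aisle 1@1, Aisle 2@3, Aisle 6@3: h1:6  h2:6  h3:6  h4:4 — peak 6.
Total counter-hours = 22 over 4 hours ⇒ peak ≥ ⌈22/4⌉ = 6, so 6 is optimal.

6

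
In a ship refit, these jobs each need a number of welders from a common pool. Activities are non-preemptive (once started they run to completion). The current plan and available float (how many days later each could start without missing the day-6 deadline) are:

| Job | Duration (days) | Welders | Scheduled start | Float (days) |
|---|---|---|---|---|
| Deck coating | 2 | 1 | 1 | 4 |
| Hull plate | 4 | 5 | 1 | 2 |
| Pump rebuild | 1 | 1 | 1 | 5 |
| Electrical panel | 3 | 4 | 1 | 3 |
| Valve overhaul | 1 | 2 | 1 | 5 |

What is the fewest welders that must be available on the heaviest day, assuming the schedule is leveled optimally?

Early-start (Deck coating@1, Hull plate@1, Pump rebuild@1, Electrical panel@1, Valve overhaul@1) gives peak 13: d1:13  d2:10  d3:9  d4:5  d5:0  d6:0.
Shift Electrical panel→3.
Schedule Deck coating@1, Hull plate@1, Pump rebuild@1, Electrical panel@3, Valve overhaul@1: d1:9  d2:6  d3:9  d4:9  d5:4  d6:0 — peak 9.

9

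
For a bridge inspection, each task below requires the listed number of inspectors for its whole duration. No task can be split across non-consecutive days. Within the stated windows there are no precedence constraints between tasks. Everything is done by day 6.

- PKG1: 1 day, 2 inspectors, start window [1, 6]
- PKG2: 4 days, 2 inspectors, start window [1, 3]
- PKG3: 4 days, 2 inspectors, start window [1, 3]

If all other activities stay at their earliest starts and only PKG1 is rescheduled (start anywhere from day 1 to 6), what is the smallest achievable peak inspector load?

PKG1@1: d1:6  d2:4  d3:4  d4:4  d5:0  d6:0 → peak 6
PKG1@2: d1:4  d2:6  d3:4  d4:4  d5:0  d6:0 → peak 6
PKG1@3: d1:4  d2:4  d3:6  d4:4  d5:0  d6:0 → peak 6
PKG1@4: d1:4  d2:4  d3:4  d4:6  d5:0  d6:0 → peak 6
PKG1@5: d1:4  d2:4  d3:4  d4:4  d5:2  d6:0 → peak 4
PKG1@6: d1:4  d2:4  d3:4  d4:4  d5:0  d6:2 → peak 4
Best is PKG1@5, peak 4.

4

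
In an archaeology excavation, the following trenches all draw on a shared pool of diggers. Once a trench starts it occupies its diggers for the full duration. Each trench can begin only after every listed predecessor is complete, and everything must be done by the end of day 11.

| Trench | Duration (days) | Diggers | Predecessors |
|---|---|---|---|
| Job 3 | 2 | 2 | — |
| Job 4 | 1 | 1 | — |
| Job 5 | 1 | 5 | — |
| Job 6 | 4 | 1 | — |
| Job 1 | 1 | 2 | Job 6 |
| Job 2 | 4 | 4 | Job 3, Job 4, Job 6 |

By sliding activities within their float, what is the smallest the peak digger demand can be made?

Early-start (Job 3@1, Job 4@1, Job 5@1, Job 6@1, Job 1@5, Job 2@5) gives peak 9: d1:9  d2:3  d3:1  d4:1  d5:6  d6:4  d7:4  d8:4  d9:0  d10:0  d11:0.
Shift Job 5→5, Job 1→6, Job 2→7.
Schedule Job 3@1, Job 4@1, Job 5@5, Job 6@1, Job 1@6, Job 2@7: d1:4  d2:3  d3:1  d4:1  d5:5  d6:2  d7:4  d8:4  d9:4  d10:4  d11:0 — peak 5.

5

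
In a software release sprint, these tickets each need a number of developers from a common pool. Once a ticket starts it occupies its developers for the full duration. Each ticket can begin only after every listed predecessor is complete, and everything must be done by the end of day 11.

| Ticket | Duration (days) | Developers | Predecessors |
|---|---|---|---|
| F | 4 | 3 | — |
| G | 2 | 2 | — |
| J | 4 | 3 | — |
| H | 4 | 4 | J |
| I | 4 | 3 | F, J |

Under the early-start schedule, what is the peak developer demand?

8

Early-start schedule: F@1, G@1, J@1, H@5, I@5.
Load per day: day 1: 8, day 2: 8, day 3: 6, day 4: 6, day 5: 7, day 6: 7, day 7: 7, day 8: 7, day 9: 0, day 10: 0, day 11: 0.
Peak is 8.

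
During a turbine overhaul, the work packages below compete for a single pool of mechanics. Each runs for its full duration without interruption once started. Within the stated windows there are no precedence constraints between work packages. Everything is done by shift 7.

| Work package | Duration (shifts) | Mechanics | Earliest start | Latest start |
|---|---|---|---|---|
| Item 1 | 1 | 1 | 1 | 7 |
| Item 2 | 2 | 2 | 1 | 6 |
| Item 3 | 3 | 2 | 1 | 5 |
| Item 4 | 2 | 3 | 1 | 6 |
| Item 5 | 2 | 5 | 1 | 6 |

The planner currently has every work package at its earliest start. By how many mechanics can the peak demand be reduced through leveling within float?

8

Early-start peak: s1:13  s2:12  s3:2  s4:0  s5:0  s6:0  s7:0 ⇒ 13.
Leveled (Item 1@1, Item 2@1, Item 3@1, Item 4@3, Item 5@5): s1:5  s2:4  s3:5  s4:3  s5:5  s6:5  s7:0 ⇒ 5.
Reduction 13 − 5 = 8.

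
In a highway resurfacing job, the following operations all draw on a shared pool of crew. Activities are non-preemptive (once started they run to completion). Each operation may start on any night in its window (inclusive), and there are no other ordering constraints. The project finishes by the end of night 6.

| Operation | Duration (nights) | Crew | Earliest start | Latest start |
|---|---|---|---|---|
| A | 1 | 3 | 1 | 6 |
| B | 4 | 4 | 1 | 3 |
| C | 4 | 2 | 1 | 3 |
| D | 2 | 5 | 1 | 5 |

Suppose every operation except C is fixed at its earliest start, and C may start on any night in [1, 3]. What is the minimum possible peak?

12

C@1: n1:14  n2:11  n3:6  n4:6  n5:0  n6:0 → peak 14
C@2: n1:12  n2:11  n3:6  n4:6  n5:2  n6:0 → peak 12
C@3: n1:12  n2:9  n3:6  n4:6  n5:2  n6:2 → peak 12
Best is C@2, peak 12.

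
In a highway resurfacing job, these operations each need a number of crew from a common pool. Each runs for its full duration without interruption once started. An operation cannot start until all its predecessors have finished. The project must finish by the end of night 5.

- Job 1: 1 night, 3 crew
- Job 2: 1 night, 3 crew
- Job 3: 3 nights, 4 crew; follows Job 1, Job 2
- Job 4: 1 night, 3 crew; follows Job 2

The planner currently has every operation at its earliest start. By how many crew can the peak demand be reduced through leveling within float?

1

Early-start peak: n1:6  n2:7  n3:4  n4:4  n5:0 ⇒ 7.
Leveled (Job 1@1, Job 2@1, Job 3@2, Job 4@5): n1:6  n2:4  n3:4  n4:4  n5:3 ⇒ 6.
Reduction 7 − 6 = 1.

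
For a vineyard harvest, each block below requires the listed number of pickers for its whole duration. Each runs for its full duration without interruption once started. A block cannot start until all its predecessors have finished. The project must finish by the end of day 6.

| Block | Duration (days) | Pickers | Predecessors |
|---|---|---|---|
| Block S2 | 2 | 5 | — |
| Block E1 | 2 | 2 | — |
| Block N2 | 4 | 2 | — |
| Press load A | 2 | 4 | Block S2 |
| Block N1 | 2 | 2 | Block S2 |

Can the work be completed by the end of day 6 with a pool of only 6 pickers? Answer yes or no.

yes

Schedule Block S2@1, Block E1@3, Block N2@3, Press load A@5, Block N1@3: d1:5  d2:5  d3:6  d4:6  d5:6  d6:6 — peak 6 ≤ 6.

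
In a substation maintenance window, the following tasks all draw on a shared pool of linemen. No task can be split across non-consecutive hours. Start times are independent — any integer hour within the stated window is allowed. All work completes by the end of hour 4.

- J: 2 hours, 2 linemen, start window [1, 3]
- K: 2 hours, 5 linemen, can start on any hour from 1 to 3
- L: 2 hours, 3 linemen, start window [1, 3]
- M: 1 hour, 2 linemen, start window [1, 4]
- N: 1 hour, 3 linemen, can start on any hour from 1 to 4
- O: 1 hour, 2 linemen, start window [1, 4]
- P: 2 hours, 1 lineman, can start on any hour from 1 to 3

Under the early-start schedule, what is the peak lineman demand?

Early-start schedule: J@1, K@1, L@1, M@1, N@1, O@1, P@1.
Load per hour: hour 1: 18, hour 2: 11, hour 3: 0, hour 4: 0.
Peak is 18.

18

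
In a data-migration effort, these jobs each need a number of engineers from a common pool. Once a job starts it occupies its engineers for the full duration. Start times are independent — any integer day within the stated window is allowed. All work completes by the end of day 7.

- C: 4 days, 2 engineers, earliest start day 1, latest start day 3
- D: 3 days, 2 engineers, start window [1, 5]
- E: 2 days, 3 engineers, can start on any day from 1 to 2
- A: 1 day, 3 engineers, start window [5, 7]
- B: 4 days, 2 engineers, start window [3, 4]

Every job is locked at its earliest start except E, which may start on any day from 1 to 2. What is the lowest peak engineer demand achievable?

E@1: d1:7  d2:7  d3:6  d4:4  d5:5  d6:2  d7:0 → peak 7
E@2: d1:4  d2:7  d3:9  d4:4  d5:5  d6:2  d7:0 → peak 9
Best is E@1, peak 7.

7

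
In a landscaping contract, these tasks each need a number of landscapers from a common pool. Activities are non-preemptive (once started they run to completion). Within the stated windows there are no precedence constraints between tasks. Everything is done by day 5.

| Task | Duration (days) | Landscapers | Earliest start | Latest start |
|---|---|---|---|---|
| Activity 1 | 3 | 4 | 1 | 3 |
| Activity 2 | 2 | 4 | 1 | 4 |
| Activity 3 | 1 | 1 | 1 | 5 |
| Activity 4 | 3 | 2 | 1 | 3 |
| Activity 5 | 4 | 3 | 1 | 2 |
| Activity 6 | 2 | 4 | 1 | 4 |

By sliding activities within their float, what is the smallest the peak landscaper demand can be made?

Early-start (Activity 1@1, Activity 2@1, Activity 3@1, Activity 4@1, Activity 5@1, Activity 6@1) gives peak 18: d1:18  d2:17  d3:9  d4:3  d5:0.
Shift Activity 4→3, Activity 5→2, Activity 6→4.
Schedule Activity 1@1, Activity 2@1, Activity 3@1, Activity 4@3, Activity 5@2, Activity 6@4: d1:9  d2:11  d3:9  d4:9  d5:9 — peak 11.

11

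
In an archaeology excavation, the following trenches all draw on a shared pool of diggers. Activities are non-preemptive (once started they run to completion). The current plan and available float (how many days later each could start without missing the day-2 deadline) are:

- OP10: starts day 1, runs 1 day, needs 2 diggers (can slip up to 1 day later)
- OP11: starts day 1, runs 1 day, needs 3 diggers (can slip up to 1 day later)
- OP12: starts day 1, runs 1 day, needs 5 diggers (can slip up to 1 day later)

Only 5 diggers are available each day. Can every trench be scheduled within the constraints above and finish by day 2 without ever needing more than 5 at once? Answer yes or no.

yes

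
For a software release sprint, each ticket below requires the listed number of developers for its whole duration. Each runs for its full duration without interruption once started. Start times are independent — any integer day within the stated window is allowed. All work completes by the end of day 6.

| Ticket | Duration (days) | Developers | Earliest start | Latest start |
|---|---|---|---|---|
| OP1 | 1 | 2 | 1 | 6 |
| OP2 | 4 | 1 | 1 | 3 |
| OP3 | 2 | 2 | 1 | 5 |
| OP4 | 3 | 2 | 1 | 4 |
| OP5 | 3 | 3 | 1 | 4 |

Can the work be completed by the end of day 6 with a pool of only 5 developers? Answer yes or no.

Schedule OP1@1, OP2@1, OP3@2, OP4@1, OP5@4: d1:5  d2:5  d3:5  d4:4  d5:3  d6:3 — peak 5 ≤ 5.

yes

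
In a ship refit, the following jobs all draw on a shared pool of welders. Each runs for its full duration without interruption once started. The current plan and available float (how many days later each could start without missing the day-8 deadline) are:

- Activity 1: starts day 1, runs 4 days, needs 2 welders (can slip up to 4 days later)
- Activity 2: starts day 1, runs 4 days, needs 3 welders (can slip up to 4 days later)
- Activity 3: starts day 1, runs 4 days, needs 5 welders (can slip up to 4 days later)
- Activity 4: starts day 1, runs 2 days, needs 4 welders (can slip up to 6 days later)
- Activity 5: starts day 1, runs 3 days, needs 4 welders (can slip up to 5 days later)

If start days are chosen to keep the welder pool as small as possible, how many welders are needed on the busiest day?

9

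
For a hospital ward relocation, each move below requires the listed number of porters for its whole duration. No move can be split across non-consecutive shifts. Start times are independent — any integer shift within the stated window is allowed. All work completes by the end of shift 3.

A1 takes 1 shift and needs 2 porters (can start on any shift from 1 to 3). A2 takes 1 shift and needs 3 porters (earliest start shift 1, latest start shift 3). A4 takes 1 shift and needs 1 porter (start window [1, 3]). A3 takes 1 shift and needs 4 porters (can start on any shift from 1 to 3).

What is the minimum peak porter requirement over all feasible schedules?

Early-start (A1@1, A2@1, A4@1, A3@1) gives peak 10: s1:10  s2:0  s3:0.
Shift A2→2, A3→3.
Schedule A1@1, A2@2, A4@1, A3@3: s1:3  s2:3  s3:4 — peak 4.
Total porter-shifts = 10 over 3 shifts ⇒ peak ≥ ⌈10/3⌉ = 4, so 4 is optimal.

4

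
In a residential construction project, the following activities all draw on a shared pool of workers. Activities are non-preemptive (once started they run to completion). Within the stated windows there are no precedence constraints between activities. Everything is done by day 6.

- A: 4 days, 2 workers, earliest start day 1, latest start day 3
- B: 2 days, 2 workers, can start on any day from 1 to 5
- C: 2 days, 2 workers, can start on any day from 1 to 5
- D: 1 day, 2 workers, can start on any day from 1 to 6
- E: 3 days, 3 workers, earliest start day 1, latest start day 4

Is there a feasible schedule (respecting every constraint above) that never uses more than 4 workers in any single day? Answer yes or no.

no

Total worker-days = 27; over 6 days the average is 27/6 > 4, so some day must exceed 4.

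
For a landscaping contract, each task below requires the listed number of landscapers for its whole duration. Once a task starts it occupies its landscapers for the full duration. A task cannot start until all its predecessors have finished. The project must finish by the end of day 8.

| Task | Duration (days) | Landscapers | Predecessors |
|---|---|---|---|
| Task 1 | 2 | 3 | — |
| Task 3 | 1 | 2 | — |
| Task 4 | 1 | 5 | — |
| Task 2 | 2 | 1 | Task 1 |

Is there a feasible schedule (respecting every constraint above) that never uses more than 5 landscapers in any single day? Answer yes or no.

yes

Schedule Task 1@1, Task 3@1, Task 4@3, Task 2@4: d1:5  d2:3  d3:5  d4:1  d5:1  d6:0  d7:0  d8:0 — peak 5 ≤ 5.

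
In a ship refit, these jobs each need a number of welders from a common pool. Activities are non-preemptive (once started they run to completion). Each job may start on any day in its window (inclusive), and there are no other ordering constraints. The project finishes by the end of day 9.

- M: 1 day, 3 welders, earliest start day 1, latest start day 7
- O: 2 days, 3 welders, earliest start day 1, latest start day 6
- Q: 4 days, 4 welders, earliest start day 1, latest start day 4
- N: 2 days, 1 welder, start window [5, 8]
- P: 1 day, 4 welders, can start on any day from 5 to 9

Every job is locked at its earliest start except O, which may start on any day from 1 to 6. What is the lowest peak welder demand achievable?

O@1: d1:10  d2:7  d3:4  d4:4  d5:5  d6:1  d7:0  d8:0  d9:0 → peak 10
O@2: d1:7  d2:7  d3:7  d4:4  d5:5  d6:1  d7:0  d8:0  d9:0 → peak 7
O@3: d1:7  d2:4  d3:7  d4:7  d5:5  d6:1  d7:0  d8:0  d9:0 → peak 7
O@4: d1:7  d2:4  d3:4  d4:7  d5:8  d6:1  d7:0  d8:0  d9:0 → peak 8
O@5: d1:7  d2:4  d3:4  d4:4  d5:8  d6:4  d7:0  d8:0  d9:0 → peak 8
O@6: d1:7  d2:4  d3:4  d4:4  d5:5  d6:4  d7:3  d8:0  d9:0 → peak 7
Best is O@2, peak 7.

7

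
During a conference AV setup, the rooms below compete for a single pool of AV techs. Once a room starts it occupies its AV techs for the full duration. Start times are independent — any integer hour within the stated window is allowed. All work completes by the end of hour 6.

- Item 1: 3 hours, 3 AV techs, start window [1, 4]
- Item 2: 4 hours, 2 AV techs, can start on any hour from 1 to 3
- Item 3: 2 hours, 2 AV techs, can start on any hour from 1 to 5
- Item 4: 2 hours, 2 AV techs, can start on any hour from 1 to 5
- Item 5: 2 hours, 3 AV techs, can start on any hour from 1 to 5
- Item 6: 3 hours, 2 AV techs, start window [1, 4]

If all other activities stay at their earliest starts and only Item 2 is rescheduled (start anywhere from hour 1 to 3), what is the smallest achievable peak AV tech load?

Item 2@1: h1:14  h2:14  h3:7  h4:2  h5:0  h6:0 → peak 14
Item 2@2: h1:12  h2:14  h3:7  h4:2  h5:2  h6:0 → peak 14
Item 2@3: h1:12  h2:12  h3:7  h4:2  h5:2  h6:2 → peak 12
Best is Item 2@3, peak 12.

12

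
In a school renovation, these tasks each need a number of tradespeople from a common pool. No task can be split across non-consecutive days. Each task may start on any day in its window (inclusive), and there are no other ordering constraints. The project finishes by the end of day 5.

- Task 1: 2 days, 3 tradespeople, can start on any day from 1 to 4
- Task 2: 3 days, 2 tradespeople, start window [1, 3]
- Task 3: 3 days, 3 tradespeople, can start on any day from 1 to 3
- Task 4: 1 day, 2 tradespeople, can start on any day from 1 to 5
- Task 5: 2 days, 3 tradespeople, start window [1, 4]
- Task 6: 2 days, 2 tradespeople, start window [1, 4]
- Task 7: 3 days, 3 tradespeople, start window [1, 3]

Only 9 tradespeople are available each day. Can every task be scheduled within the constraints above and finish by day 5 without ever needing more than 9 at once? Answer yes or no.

yes

Schedule Task 1@1, Task 2@1, Task 3@3, Task 4@1, Task 5@4, Task 6@1, Task 7@3: d1:9  d2:7  d3:8  d4:9  d5:9 — peak 9 ≤ 9.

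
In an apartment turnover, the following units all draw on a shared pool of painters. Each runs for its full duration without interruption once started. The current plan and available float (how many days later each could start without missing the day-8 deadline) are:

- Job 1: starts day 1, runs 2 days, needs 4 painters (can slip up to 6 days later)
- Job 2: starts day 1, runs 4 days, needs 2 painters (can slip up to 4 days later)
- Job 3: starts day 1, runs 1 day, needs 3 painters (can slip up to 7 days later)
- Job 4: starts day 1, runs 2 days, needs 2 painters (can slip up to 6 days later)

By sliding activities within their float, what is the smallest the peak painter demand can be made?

Early-start (Job 1@1, Job 2@1, Job 3@1, Job 4@1) gives peak 11: d1:11  d2:8  d3:2  d4:2  d5:0  d6:0  d7:0  d8:0.
Shift Job 2→3, Job 3→7, Job 4→3.
Schedule Job 1@1, Job 2@3, Job 3@7, Job 4@3: d1:4  d2:4  d3:4  d4:4  d5:2  d6:2  d7:3  d8:0 — peak 4.

4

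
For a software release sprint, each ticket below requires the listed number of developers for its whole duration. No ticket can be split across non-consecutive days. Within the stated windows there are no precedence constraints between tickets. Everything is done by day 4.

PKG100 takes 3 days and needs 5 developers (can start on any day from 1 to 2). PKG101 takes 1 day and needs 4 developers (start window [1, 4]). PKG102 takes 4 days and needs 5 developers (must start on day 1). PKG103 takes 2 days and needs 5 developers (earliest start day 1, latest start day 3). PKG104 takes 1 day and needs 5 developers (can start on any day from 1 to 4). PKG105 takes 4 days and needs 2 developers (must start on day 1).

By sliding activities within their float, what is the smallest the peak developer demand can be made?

Early-start (PKG100@1, PKG101@1, PKG102@1, PKG103@1, PKG104@1, PKG105@1) gives peak 26: d1:26  d2:17  d3:12  d4:7.
Shift PKG103→2, PKG104→4.
Schedule PKG100@1, PKG101@1, PKG102@1, PKG103@2, PKG104@4, PKG105@1: d1:16  d2:17  d3:17  d4:12 — peak 17.

17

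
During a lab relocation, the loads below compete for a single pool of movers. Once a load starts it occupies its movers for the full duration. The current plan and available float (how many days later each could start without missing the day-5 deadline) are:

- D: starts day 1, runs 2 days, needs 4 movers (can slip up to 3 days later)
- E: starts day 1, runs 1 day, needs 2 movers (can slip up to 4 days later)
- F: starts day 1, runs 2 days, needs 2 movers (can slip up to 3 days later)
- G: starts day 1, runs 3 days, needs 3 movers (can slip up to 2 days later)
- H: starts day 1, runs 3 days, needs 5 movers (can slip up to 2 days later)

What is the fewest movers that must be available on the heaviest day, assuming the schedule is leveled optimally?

Early-start (D@1, E@1, F@1, G@1, H@1) gives peak 16: d1:16  d2:14  d3:8  d4:0  d5:0.
Shift G→3, H→3.
Schedule D@1, E@1, F@1, G@3, H@3: d1:8  d2:6  d3:8  d4:8  d5:8 — peak 8.
Total mover-days = 38 over 5 days ⇒ peak ≥ ⌈38/5⌉ = 8, so 8 is optimal.

8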